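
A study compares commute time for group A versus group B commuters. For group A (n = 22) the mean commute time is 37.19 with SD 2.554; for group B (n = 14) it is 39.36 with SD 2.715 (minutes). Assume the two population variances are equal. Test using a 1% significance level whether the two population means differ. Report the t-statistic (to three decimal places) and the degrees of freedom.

Let group 1 = group A, group 2 = group B. H0: μ_1 = μ_2; H1: μ_1 ≠ μ_2 (two-sample pooled-variance t-test, two-sided).
s_p² = [(22−1)·2.554² + (14−1)·2.715²]/(22+14−2) = 6.84727
t = (37.19 − 39.36)/√[6.84727·(1/22 + 1/14)] = -2.426
df = n₁ + n₂ − 2 = 34
Two-sided p-value ≈ 0.021
Since p ≈ 0.021 > α = 0.01, fail to reject H0; the evidence is not statistically significant.

t = -2.426, df = 34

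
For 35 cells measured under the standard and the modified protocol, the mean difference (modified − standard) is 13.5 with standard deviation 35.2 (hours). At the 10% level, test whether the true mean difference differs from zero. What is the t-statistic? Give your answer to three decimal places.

2.269

H0: μ_d = 0; H1: μ_d ≠ 0 (paired t-test on the differences, two-sided).
t = d̄/(s_d/√n) = 13.5/(35.2/√35) = 2.269
df = n − 1 = 34
Two-sided p-value ≈ 0.0297
Since p ≈ 0.0297 < α = 0.1, reject H0; the evidence is statistically significant.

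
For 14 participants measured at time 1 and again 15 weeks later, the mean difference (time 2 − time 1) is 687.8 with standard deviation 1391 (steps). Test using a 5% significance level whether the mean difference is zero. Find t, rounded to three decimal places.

1.850

H0: μ_d = 0; H1: μ_d ≠ 0 (paired t-test on the differences, two-sided).
t = d̄/(s_d/√n) = 687.8/(1391/√14) = 1.850
df = n − 1 = 13
Two-sided p-value ≈ 0.0872
Since p ≈ 0.0872 > α = 0.05, fail to reject H0; the data do not provide sufficient evidence against H0.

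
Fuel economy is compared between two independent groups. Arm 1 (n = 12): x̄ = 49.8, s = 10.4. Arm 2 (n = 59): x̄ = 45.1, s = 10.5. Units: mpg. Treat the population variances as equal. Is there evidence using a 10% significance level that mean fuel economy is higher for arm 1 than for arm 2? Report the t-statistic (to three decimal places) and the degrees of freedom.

Let group 1 = arm 1, group 2 = arm 2. H0: μ_1 = μ_2; H1: μ_1 > μ_2 (two-sample pooled-variance t-test, right-tailed).
s_p² = [(12−1)·10.4² + (59−1)·10.5²]/(12+59−2) = 109.917
t = (49.8 − 45.1)/√[109.917·(1/12 + 1/59)] = 1.416
df = n₁ + n₂ − 2 = 69
p-value = P(T ≥ 1.416) ≈ 0.081
Since p ≈ 0.081 < α = 0.1, reject H0; the evidence is statistically significant.

t = 1.416, df = 69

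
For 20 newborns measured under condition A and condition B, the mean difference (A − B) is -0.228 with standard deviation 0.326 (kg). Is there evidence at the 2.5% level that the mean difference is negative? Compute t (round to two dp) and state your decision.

t = -3.13; reject H0

H0: μ_d = 0; H1: μ_d < 0 (paired t-test on the differences, left-tailed).
t = d̄/(s_d/√n) = -0.228/(0.326/√20) = -3.13
df = n − 1 = 19
p-value = P(T ≤ -3.13) ≈ 0.003
Since p ≈ 0.003 < α = 0.025, reject H0; the data support H1.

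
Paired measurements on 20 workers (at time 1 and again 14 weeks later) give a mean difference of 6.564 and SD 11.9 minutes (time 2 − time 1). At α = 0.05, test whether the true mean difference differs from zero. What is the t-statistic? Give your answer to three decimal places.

2.467

H0: μ_d = 0; H1: μ_d ≠ 0 (paired t-test on the differences, two-sided).
t = d̄/(s_d/√n) = 6.564/(11.9/√20) = 2.467
df = n − 1 = 19
Two-sided p-value ≈ 0.023
Since p ≈ 0.023 < α = 0.05, reject H0; the data support H1.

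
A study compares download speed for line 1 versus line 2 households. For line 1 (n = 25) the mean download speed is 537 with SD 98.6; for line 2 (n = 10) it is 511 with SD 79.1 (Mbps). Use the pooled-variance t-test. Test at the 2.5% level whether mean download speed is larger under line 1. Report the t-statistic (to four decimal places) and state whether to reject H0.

t = 0.7417; fail to reject H0

Let group 1 = line 1, group 2 = line 2. H0: μ_1 = μ_2; H1: μ_1 > μ_2 (two-sample pooled-variance t-test, right-tailed).
s_p² = [(25−1)·98.6² + (10−1)·79.1²]/(25+10−2) = 8776.92
t = (537 − 511)/√[8776.92·(1/25 + 1/10)] = 0.7417
df = n₁ + n₂ − 2 = 33
p-value = P(T ≥ 0.7417) ≈ 0.232
Since p ≈ 0.232 > α = 0.025, fail to reject H0; the data do not provide sufficient evidence against H0.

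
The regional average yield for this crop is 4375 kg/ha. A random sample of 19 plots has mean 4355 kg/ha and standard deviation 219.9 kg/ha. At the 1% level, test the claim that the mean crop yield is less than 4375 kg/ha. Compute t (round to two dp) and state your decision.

H0: μ = 4375; H1: μ < 4375 (one-sample t-test, left-tailed).
t = (x̄ − μ₀)/(s/√n) = (4355 − 4375)/(219.9/√19) = -0.40
df = n − 1 = 18
p-value = P(T ≤ -0.40) ≈ 0.3482
Since p ≈ 0.3482 > α = 0.01, fail to reject H0; the evidence is not statistically significant.

t = -0.40; fail to reject H0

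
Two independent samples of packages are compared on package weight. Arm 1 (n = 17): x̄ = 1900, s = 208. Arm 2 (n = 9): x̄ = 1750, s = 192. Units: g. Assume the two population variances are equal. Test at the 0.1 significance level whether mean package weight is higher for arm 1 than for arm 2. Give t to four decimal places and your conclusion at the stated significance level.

Let group 1 = arm 1, group 2 = arm 2. H0: μ_1 = μ_2; H1: μ_1 > μ_2 (two-sample pooled-variance t-test, right-tailed).
s_p² = [(17−1)·208² + (9−1)·192²]/(17+9−2) = 41130.7
t = (1900 − 1750)/√[41130.7·(1/17 + 1/9)] = 1.7942
df = n₁ + n₂ − 2 = 24
p-value = P(T ≥ 1.7942) ≈ 0.043
Since p ≈ 0.043 < α = 0.1, reject H0; the data support H1.

t = 1.7942; reject H0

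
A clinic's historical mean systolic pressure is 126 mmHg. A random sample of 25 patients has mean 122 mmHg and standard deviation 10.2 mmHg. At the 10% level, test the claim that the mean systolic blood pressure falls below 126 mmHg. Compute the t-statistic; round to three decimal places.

-1.961

H0: μ = 126; H1: μ < 126 (one-sample t-test, left-tailed).
t = (x̄ − μ₀)/(s/√n) = (122 − 126)/(10.2/√25) = -1.961
df = n − 1 = 24
p-value = P(T ≤ -1.961) ≈ 0.031
Since p ≈ 0.031 < α = 0.1, reject H0; the evidence is statistically significant.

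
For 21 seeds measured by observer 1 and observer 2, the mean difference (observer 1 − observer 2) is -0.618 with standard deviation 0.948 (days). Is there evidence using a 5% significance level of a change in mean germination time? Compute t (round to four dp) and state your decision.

t = -2.9874; reject H0

H0: μ_d = 0; H1: μ_d ≠ 0 (paired t-test on the differences, two-sided).
t = d̄/(s_d/√n) = -0.618/(0.948/√21) = -2.9874
df = n − 1 = 20
Two-sided p-value ≈ 0.0073
Since p ≈ 0.0073 < α = 0.05, reject H0; the evidence is statistically significant.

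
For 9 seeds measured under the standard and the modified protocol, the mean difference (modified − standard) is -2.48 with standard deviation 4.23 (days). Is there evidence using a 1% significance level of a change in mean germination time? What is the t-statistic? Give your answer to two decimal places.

-1.76

H0: μ_d = 0; H1: μ_d ≠ 0 (paired t-test on the differences, two-sided).
t = d̄/(s_d/√n) = -2.48/(4.23/√9) = -1.76
df = n − 1 = 8
Two-sided p-value ≈ 0.1166
Since p ≈ 0.1166 > α = 0.01, fail to reject H0; the evidence is not statistically significant.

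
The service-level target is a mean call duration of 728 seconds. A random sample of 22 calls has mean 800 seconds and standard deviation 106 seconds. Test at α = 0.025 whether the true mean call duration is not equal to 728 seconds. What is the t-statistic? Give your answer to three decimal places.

3.186

H0: μ = 728; H1: μ ≠ 728 (one-sample t-test, two-sided).
t = (x̄ − μ₀)/(s/√n) = (800 − 728)/(106/√22) = 3.186
df = n − 1 = 21
Two-sided p-value ≈ 0.0044
Since p ≈ 0.0044 < α = 0.025, reject H0; the evidence is statistically significant.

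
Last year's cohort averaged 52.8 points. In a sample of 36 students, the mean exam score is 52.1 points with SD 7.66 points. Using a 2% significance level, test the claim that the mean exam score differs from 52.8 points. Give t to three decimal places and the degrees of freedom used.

t = -0.548, df = 35

H0: μ = 52.8; H1: μ ≠ 52.8 (one-sample t-test, two-sided).
t = (x̄ − μ₀)/(s/√n) = (52.1 − 52.8)/(7.66/√36) = -0.548
df = n − 1 = 35
Two-sided p-value ≈ 0.587
Since p ≈ 0.587 > α = 0.02, fail to reject H0; the data do not provide sufficient evidence against H0.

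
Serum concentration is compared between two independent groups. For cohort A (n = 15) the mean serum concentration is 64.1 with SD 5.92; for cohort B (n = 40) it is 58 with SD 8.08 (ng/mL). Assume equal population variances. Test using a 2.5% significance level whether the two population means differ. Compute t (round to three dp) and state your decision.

Let group 1 = cohort A, group 2 = cohort B. H0: μ_1 = μ_2; H1: μ_1 ≠ μ_2 (two-sample pooled-variance t-test, two-sided).
s_p² = [(15−1)·5.92² + (40−1)·8.08²]/(15+40−2) = 57.2985
t = (64.1 − 58)/√[57.2985·(1/15 + 1/40)] = 2.662
df = n₁ + n₂ − 2 = 53
Two-sided p-value ≈ 0.0103
Since p ≈ 0.0103 < α = 0.025, reject H0; the evidence is statistically significant.

t = 2.662; reject H0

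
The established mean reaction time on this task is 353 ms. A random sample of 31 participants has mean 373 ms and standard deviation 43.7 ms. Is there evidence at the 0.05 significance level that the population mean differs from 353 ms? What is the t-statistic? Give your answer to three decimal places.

H0: μ = 353; H1: μ ≠ 353 (one-sample t-test, two-sided).
t = (x̄ − μ₀)/(s/√n) = (373 − 353)/(43.7/√31) = 2.548
df = n − 1 = 30
Two-sided p-value ≈ 0.0162
Since p ≈ 0.0162 < α = 0.05, reject H0; the evidence is statistically significant.

2.548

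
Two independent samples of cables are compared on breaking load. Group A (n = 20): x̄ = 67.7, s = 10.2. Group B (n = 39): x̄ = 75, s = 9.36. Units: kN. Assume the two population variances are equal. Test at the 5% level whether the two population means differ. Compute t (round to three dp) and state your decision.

Let group 1 = group A, group 2 = group B. H0: μ_1 = μ_2; H1: μ_1 ≠ μ_2 (two-sample pooled-variance t-test, two-sided).
s_p² = [(20−1)·10.2² + (39−1)·9.36²]/(20+39−2) = 93.0864
t = (67.7 − 75)/√[93.0864·(1/20 + 1/39)] = -2.751
df = n₁ + n₂ − 2 = 57
Two-sided p-value ≈ 0.0079
Since p ≈ 0.0079 < α = 0.05, reject H0; the evidence is statistically significant.

t = -2.751; reject H0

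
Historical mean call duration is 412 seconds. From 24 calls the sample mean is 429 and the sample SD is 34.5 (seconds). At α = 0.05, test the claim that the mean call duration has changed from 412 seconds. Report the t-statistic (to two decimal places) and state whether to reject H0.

t = 2.41; reject H0

H0: μ = 412; H1: μ ≠ 412 (one-sample t-test, two-sided).
t = (x̄ − μ₀)/(s/√n) = (429 − 412)/(34.5/√24) = 2.41
df = n − 1 = 23
Two-sided p-value ≈ 0.0241
Since p ≈ 0.0241 < α = 0.05, reject H0; the data support H1.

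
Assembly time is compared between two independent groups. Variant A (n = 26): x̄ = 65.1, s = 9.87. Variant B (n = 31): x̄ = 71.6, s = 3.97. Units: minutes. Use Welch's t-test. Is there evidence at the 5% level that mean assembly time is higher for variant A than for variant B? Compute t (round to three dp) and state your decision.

t = -3.151; fail to reject H0

Let group 1 = variant A, group 2 = variant B. H0: μ_1 = μ_2; H1: μ_1 > μ_2 (Welch's two-sample t-test, right-tailed).
t = (x̄_1 − x̄_2)/√(s_1²/n_1 + s_2²/n_2) = (65.1 − 71.6)/√(9.87²/26 + 3.97²/31) = -3.151
Welch–Satterthwaite df ≈ 31.76
p-value = P(T ≥ -3.151) ≈ 0.998
Since p ≈ 0.998 > α = 0.05, fail to reject H0; the evidence is not statistically significant.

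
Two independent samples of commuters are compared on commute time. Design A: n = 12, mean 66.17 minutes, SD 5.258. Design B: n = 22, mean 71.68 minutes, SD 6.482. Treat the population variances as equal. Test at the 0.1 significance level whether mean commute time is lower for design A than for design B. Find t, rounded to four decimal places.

-2.5215

Let group 1 = design A, group 2 = design B. H0: μ_1 = μ_2; H1: μ_1 < μ_2 (two-sample pooled-variance t-test, left-tailed).
s_p² = [(12−1)·5.258² + (22−1)·6.482²]/(12+22−2) = 37.0767
t = (66.17 − 71.68)/√[37.0767·(1/12 + 1/22)] = -2.5215
df = n₁ + n₂ − 2 = 32
p-value = P(T ≤ -2.5215) ≈ 0.0084
Since p ≈ 0.0084 < α = 0.1, reject H0; the evidence is statistically significant.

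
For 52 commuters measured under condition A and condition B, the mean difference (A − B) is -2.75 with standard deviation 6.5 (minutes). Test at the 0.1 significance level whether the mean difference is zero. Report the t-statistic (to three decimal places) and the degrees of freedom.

t = -3.051, df = 51

H0: μ_d = 0; H1: μ_d ≠ 0 (paired t-test on the differences, two-sided).
t = d̄/(s_d/√n) = -2.75/(6.5/√52) = -3.051
df = n − 1 = 51
Two-sided p-value ≈ 0.004
Since p ≈ 0.004 < α = 0.1, reject H0; the evidence is statistically significant.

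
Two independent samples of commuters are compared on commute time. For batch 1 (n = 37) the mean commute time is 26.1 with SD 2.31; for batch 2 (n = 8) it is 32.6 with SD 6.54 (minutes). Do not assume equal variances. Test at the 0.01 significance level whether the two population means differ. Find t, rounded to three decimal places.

Let group 1 = batch 1, group 2 = batch 2. H0: μ_1 = μ_2; H1: μ_1 ≠ μ_2 (Welch's two-sample t-test, two-sided).
t = (x̄_1 − x̄_2)/√(s_1²/n_1 + s_2²/n_2) = (26.1 − 32.6)/√(2.31²/37 + 6.54²/8) = -2.774
Welch–Satterthwaite df ≈ 7.38
Two-sided p-value ≈ 0.026
Since p ≈ 0.026 > α = 0.01, fail to reject H0; the evidence is not statistically significant.

-2.774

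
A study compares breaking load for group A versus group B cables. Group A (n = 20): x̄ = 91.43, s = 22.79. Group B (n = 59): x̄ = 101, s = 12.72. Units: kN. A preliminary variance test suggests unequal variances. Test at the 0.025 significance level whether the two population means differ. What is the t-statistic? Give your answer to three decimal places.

-1.786

Let group 1 = group A, group 2 = group B. H0: μ_1 = μ_2; H1: μ_1 ≠ μ_2 (Welch's two-sample t-test, two-sided).
t = (x̄_1 − x̄_2)/√(s_1²/n_1 + s_2²/n_2) = (91.43 − 101)/√(22.79²/20 + 12.72²/59) = -1.786
Welch–Satterthwaite df ≈ 23.14
Two-sided p-value ≈ 0.087
Since p ≈ 0.087 > α = 0.025, fail to reject H0; the data do not provide sufficient evidence against H0.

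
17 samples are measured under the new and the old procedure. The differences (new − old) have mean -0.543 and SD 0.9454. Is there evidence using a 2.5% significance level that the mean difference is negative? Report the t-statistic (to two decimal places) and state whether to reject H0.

t = -2.37; reject H0

H0: μ_d = 0; H1: μ_d < 0 (paired t-test on the differences, left-tailed).
t = d̄/(s_d/√n) = -0.543/(0.9454/√17) = -2.37
df = n − 1 = 16
p-value = P(T ≤ -2.37) ≈ 0.0154
Since p ≈ 0.0154 < α = 0.025, reject H0; the evidence is statistically significant.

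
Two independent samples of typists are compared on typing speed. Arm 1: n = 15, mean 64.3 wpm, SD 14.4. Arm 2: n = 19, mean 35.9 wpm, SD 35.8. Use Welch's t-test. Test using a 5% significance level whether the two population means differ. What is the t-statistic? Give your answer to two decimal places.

Let group 1 = arm 1, group 2 = arm 2. H0: μ_1 = μ_2; H1: μ_1 ≠ μ_2 (Welch's two-sample t-test, two-sided).
t = (x̄_1 − x̄_2)/√(s_1²/n_1 + s_2²/n_2) = (64.3 − 35.9)/√(14.4²/15 + 35.8²/19) = 3.15
Welch–Satterthwaite df ≈ 24.79
Two-sided p-value ≈ 0.0042
Since p ≈ 0.0042 < α = 0.05, reject H0; the data support H1.

3.15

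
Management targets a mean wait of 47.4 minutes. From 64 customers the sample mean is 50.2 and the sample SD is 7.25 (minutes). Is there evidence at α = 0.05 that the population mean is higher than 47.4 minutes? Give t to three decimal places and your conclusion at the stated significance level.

t = 3.090; reject H0

H0: μ = 47.4; H1: μ > 47.4 (one-sample t-test, right-tailed).
t = (x̄ − μ₀)/(s/√n) = (50.2 − 47.4)/(7.25/√64) = 3.090
df = n − 1 = 63
p-value = P(T ≥ 3.090) ≈ 0.001
Since p ≈ 0.001 < α = 0.05, reject H0; the evidence is statistically significant.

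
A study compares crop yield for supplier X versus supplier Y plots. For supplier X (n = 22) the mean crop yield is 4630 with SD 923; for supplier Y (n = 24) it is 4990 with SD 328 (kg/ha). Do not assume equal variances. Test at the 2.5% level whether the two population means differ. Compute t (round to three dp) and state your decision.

Let group 1 = supplier X, group 2 = supplier Y. H0: μ_1 = μ_2; H1: μ_1 ≠ μ_2 (Welch's two-sample t-test, two-sided).
t = (x̄_1 − x̄_2)/√(s_1²/n_1 + s_2²/n_2) = (4630 − 4990)/√(923²/22 + 328²/24) = -1.732
Welch–Satterthwaite df ≈ 25.83
Two-sided p-value ≈ 0.095
Since p ≈ 0.095 > α = 0.025, fail to reject H0; the data do not provide sufficient evidence against H0.

t = -1.732; fail to reject H0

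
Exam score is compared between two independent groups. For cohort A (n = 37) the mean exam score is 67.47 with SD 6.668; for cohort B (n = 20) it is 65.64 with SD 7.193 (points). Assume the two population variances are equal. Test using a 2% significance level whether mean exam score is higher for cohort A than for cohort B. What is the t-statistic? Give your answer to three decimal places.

0.962

Let group 1 = cohort A, group 2 = cohort B. H0: μ_1 = μ_2; H1: μ_1 > μ_2 (two-sample pooled-variance t-test, right-tailed).
s_p² = [(37−1)·6.668² + (20−1)·7.193²]/(37+20−2) = 46.9761
t = (67.47 − 65.64)/√[46.9761·(1/37 + 1/20)] = 0.962
df = n₁ + n₂ − 2 = 55
p-value = P(T ≥ 0.962) ≈ 0.1701
Since p ≈ 0.1701 > α = 0.02, fail to reject H0; the data do not provide sufficient evidence against H0.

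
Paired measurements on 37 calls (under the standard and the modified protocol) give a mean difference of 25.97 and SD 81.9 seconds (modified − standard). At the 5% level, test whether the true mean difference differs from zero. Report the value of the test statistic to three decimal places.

H0: μ_d = 0; H1: μ_d ≠ 0 (paired t-test on the differences, two-sided).
t = d̄/(s_d/√n) = 25.97/(81.9/√37) = 1.929
df = n − 1 = 36
Two-sided p-value ≈ 0.062
Since p ≈ 0.062 > α = 0.05, fail to reject H0; the evidence is not statistically significant.

1.929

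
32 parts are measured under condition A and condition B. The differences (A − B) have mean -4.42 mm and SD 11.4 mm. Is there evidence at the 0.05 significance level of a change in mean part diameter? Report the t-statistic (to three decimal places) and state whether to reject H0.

t = -2.193; reject H0

H0: μ_d = 0; H1: μ_d ≠ 0 (paired t-test on the differences, two-sided).
t = d̄/(s_d/√n) = -4.42/(11.4/√32) = -2.193
df = n − 1 = 31
Two-sided p-value ≈ 0.0359
Since p ≈ 0.0359 < α = 0.05, reject H0; the evidence is statistically significant.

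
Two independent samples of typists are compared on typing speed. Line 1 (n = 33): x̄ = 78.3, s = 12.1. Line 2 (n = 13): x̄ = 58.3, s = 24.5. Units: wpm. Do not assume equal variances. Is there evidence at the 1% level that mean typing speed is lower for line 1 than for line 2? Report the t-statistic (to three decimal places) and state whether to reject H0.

t = 2.811; fail to reject H0

Let group 1 = line 1, group 2 = line 2. H0: μ_1 = μ_2; H1: μ_1 < μ_2 (Welch's two-sample t-test, left-tailed).
t = (x̄_1 − x̄_2)/√(s_1²/n_1 + s_2²/n_2) = (78.3 − 58.3)/√(12.1²/33 + 24.5²/13) = 2.811
Welch–Satterthwaite df ≈ 14.37
p-value = P(T ≤ 2.811) ≈ 0.9932
Since p ≈ 0.9932 > α = 0.01, fail to reject H0; the data do not provide sufficient evidence against H0.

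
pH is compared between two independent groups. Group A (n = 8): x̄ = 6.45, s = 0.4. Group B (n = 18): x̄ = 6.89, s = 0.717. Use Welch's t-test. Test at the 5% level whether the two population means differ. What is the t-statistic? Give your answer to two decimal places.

Let group 1 = group A, group 2 = group B. H0: μ_1 = μ_2; H1: μ_1 ≠ μ_2 (Welch's two-sample t-test, two-sided).
t = (x̄_1 − x̄_2)/√(s_1²/n_1 + s_2²/n_2) = (6.45 − 6.89)/√(0.4²/8 + 0.717²/18) = -2.00
Welch–Satterthwaite df ≈ 22.43
Two-sided p-value ≈ 0.0581
Since p ≈ 0.0581 > α = 0.05, fail to reject H0; the data do not provide sufficient evidence against H0.

-2.00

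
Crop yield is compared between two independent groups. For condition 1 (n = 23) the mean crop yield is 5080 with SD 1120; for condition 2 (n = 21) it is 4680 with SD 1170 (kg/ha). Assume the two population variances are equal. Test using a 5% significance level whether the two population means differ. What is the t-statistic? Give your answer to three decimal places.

Let group 1 = condition 1, group 2 = condition 2. H0: μ_1 = μ_2; H1: μ_1 ≠ μ_2 (two-sample pooled-variance t-test, two-sided).
s_p² = [(23−1)·1120² + (21−1)·1170²]/(23+21−2) = 1308920
t = (5080 − 4680)/√[1308920·(1/23 + 1/21)] = 1.158
df = n₁ + n₂ − 2 = 42
Two-sided p-value ≈ 0.2533
Since p ≈ 0.2533 > α = 0.05, fail to reject H0; the data do not provide sufficient evidence against H0.

1.158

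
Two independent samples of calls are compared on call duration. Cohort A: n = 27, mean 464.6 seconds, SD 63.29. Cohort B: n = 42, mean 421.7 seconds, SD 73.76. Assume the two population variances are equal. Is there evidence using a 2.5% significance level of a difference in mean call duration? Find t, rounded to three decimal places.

2.489

Let group 1 = cohort A, group 2 = cohort B. H0: μ_1 = μ_2; H1: μ_1 ≠ μ_2 (two-sample pooled-variance t-test, two-sided).
s_p² = [(27−1)·63.29² + (42−1)·73.76²]/(27+42−2) = 4883.71
t = (464.6 − 421.7)/√[4883.71·(1/27 + 1/42)] = 2.489
df = n₁ + n₂ − 2 = 67
Two-sided p-value ≈ 0.0153
Since p ≈ 0.0153 < α = 0.025, reject H0; the evidence is statistically significant.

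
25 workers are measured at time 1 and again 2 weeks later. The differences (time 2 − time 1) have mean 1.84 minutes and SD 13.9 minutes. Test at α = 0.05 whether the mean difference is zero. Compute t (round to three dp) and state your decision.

H0: μ_d = 0; H1: μ_d ≠ 0 (paired t-test on the differences, two-sided).
t = d̄/(s_d/√n) = 1.84/(13.9/√25) = 0.662
df = n − 1 = 24
Two-sided p-value ≈ 0.5144
Since p ≈ 0.5144 > α = 0.05, fail to reject H0; the evidence is not statistically significant.

t = 0.662; fail to reject H0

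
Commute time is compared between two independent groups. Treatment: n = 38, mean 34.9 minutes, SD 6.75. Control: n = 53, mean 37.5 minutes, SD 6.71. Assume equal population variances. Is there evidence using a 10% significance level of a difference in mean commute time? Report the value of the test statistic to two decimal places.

Let group 1 = treatment, group 2 = control. H0: μ_1 = μ_2; H1: μ_1 ≠ μ_2 (two-sample pooled-variance t-test, two-sided).
s_p² = [(38−1)·6.75² + (53−1)·6.71²]/(38+53−2) = 45.2479
t = (34.9 − 37.5)/√[45.2479·(1/38 + 1/53)] = -1.82
df = n₁ + n₂ − 2 = 89
Two-sided p-value ≈ 0.072
Since p ≈ 0.072 < α = 0.1, reject H0; the data support H1.

-1.82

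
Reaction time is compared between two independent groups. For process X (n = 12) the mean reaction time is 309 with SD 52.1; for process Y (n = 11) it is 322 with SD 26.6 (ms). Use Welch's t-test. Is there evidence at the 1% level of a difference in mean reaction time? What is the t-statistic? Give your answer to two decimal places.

-0.76

Let group 1 = process X, group 2 = process Y. H0: μ_1 = μ_2; H1: μ_1 ≠ μ_2 (Welch's two-sample t-test, two-sided).
t = (x̄_1 − x̄_2)/√(s_1²/n_1 + s_2²/n_2) = (309 − 322)/√(52.1²/12 + 26.6²/11) = -0.76
Welch–Satterthwaite df ≈ 16.66
Two-sided p-value ≈ 0.456
Since p ≈ 0.456 > α = 0.01, fail to reject H0; the data do not provide sufficient evidence against H0.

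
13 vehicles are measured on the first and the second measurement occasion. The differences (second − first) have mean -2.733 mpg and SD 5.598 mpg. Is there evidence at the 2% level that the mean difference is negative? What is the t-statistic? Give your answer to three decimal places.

-1.760

H0: μ_d = 0; H1: μ_d < 0 (paired t-test on the differences, left-tailed).
t = d̄/(s_d/√n) = -2.733/(5.598/√13) = -1.760
df = n − 1 = 12
p-value = P(T ≤ -1.760) ≈ 0.052
Since p ≈ 0.052 > α = 0.02, fail to reject H0; the data do not provide sufficient evidence against H0.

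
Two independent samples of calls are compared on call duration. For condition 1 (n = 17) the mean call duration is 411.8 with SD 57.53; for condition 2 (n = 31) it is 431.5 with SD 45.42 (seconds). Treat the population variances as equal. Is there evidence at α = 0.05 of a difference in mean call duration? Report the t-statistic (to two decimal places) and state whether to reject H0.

Let group 1 = condition 1, group 2 = condition 2. H0: μ_1 = μ_2; H1: μ_1 ≠ μ_2 (two-sample pooled-variance t-test, two-sided).
s_p² = [(17−1)·57.53² + (31−1)·45.42²]/(17+31−2) = 2496.62
t = (411.8 − 431.5)/√[2496.62·(1/17 + 1/31)] = -1.31
df = n₁ + n₂ − 2 = 46
Two-sided p-value ≈ 0.198
Since p ≈ 0.198 > α = 0.05, fail to reject H0; the data do not provide sufficient evidence against H0.

t = -1.31; fail to reject H0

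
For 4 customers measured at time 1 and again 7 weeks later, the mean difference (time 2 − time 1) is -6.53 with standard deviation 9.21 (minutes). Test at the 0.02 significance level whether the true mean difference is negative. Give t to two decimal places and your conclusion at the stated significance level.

H0: μ_d = 0; H1: μ_d < 0 (paired t-test on the differences, left-tailed).
t = d̄/(s_d/√n) = -6.53/(9.21/√4) = -1.42
df = n − 1 = 3
p-value = P(T ≤ -1.42) ≈ 0.126
Since p ≈ 0.126 > α = 0.02, fail to reject H0; the data do not provide sufficient evidence against H0.

t = -1.42; fail to reject H0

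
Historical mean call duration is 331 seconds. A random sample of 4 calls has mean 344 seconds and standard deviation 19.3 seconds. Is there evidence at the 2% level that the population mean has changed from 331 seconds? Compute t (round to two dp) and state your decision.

t = 1.35; fail to reject H0

H0: μ = 331; H1: μ ≠ 331 (one-sample t-test, two-sided).
t = (x̄ − μ₀)/(s/√n) = (344 − 331)/(19.3/√4) = 1.35
df = n − 1 = 3
Two-sided p-value ≈ 0.271
Since p ≈ 0.271 > α = 0.02, fail to reject H0; the data do not provide sufficient evidence against H0.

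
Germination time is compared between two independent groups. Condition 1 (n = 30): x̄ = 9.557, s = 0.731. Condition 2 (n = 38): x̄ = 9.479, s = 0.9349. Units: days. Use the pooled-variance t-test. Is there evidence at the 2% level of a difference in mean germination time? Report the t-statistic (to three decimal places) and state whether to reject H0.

Let group 1 = condition 1, group 2 = condition 2. H0: μ_1 = μ_2; H1: μ_1 ≠ μ_2 (two-sample pooled-variance t-test, two-sided).
s_p² = [(30−1)·0.731² + (38−1)·0.9349²]/(30+38−2) = 0.724786
t = (9.557 − 9.479)/√[0.724786·(1/30 + 1/38)] = 0.375
df = n₁ + n₂ − 2 = 66
Two-sided p-value ≈ 0.7088
Since p ≈ 0.7088 > α = 0.02, fail to reject H0; the evidence is not statistically significant.

t = 0.375; fail to reject H0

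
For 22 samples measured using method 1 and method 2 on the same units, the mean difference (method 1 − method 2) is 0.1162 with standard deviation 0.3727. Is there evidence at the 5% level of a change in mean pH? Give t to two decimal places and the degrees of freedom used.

t = 1.46, df = 21

H0: μ_d = 0; H1: μ_d ≠ 0 (paired t-test on the differences, two-sided).
t = d̄/(s_d/√n) = 0.1162/(0.3727/√22) = 1.46
df = n − 1 = 21
Two-sided p-value ≈ 0.158
Since p ≈ 0.158 > α = 0.05, fail to reject H0; the data do not provide sufficient evidence against H0.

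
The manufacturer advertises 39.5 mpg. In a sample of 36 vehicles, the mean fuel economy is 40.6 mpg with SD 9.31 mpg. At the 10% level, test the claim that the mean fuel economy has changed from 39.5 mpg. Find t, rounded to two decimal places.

H0: μ = 39.5; H1: μ ≠ 39.5 (one-sample t-test, two-sided).
t = (x̄ − μ₀)/(s/√n) = (40.6 − 39.5)/(9.31/√36) = 0.71
df = n − 1 = 35
Two-sided p-value ≈ 0.4831
Since p ≈ 0.4831 > α = 0.1, fail to reject H0; the evidence is not statistically significant.

0.71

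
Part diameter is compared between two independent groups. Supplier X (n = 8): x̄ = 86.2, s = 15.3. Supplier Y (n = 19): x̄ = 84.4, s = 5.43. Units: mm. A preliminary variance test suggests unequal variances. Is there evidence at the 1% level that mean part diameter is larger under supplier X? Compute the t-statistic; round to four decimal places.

0.3243

Let group 1 = supplier X, group 2 = supplier Y. H0: μ_1 = μ_2; H1: μ_1 > μ_2 (Welch's two-sample t-test, right-tailed).
t = (x̄_1 − x̄_2)/√(s_1²/n_1 + s_2²/n_2) = (86.2 − 84.4)/√(15.3²/8 + 5.43²/19) = 0.3243
Welch–Satterthwaite df ≈ 7.75
p-value = P(T ≥ 0.3243) ≈ 0.3772
Since p ≈ 0.3772 > α = 0.01, fail to reject H0; the evidence is not statistically significant.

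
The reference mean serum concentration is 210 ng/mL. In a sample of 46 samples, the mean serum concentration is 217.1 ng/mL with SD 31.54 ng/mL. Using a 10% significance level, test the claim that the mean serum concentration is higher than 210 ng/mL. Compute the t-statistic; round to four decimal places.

H0: μ = 210; H1: μ > 210 (one-sample t-test, right-tailed).
t = (x̄ − μ₀)/(s/√n) = (217.1 − 210)/(31.54/√46) = 1.5268
df = n − 1 = 45
p-value = P(T ≥ 1.5268) ≈ 0.0669
Since p ≈ 0.0669 < α = 0.1, reject H0; the data support H1.

1.5268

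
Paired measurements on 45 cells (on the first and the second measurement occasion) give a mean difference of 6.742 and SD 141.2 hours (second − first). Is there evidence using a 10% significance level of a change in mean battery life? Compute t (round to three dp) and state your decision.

H0: μ_d = 0; H1: μ_d ≠ 0 (paired t-test on the differences, two-sided).
t = d̄/(s_d/√n) = 6.742/(141.2/√45) = 0.320
df = n − 1 = 44
Two-sided p-value ≈ 0.750
Since p ≈ 0.750 > α = 0.1, fail to reject H0; the data do not provide sufficient evidence against H0.

t = 0.320; fail to reject H0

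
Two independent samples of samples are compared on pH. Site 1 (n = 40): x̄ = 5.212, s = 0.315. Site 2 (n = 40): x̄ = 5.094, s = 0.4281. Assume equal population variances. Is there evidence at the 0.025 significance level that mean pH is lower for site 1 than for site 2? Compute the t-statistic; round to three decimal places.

1.404

Let group 1 = site 1, group 2 = site 2. H0: μ_1 = μ_2; H1: μ_1 < μ_2 (two-sample pooled-variance t-test, left-tailed).
s_p² = [(40−1)·0.315² + (40−1)·0.4281²]/(40+40−2) = 0.141247
t = (5.212 − 5.094)/√[0.141247·(1/40 + 1/40)] = 1.404
df = n₁ + n₂ − 2 = 78
p-value = P(T ≤ 1.404) ≈ 0.918
Since p ≈ 0.918 > α = 0.025, fail to reject H0; the data do not provide sufficient evidence against H0.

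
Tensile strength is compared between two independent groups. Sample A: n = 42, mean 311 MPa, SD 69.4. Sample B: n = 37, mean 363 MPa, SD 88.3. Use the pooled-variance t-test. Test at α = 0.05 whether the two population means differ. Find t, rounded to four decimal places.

-2.9267

Let group 1 = sample A, group 2 = sample B. H0: μ_1 = μ_2; H1: μ_1 ≠ μ_2 (two-sample pooled-variance t-test, two-sided).
s_p² = [(42−1)·69.4² + (37−1)·88.3²]/(42+37−2) = 6209.85
t = (311 − 363)/√[6209.85·(1/42 + 1/37)] = -2.9267
df = n₁ + n₂ − 2 = 77
Two-sided p-value ≈ 0.0045
Since p ≈ 0.0045 < α = 0.05, reject H0; the data support H1.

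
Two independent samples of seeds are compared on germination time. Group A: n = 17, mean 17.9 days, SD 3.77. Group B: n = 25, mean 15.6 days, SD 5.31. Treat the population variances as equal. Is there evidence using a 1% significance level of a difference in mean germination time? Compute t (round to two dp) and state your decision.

t = 1.54; fail to reject H0

Let group 1 = group A, group 2 = group B. H0: μ_1 = μ_2; H1: μ_1 ≠ μ_2 (two-sample pooled-variance t-test, two-sided).
s_p² = [(17−1)·3.77² + (25−1)·5.31²]/(17+25−2) = 22.6028
t = (17.9 − 15.6)/√[22.6028·(1/17 + 1/25)] = 1.54
df = n₁ + n₂ − 2 = 40
Two-sided p-value ≈ 0.132
Since p ≈ 0.132 > α = 0.01, fail to reject H0; the evidence is not statistically significant.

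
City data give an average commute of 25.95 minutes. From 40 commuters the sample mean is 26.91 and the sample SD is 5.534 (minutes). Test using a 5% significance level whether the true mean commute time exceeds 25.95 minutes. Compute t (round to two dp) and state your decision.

H0: μ = 25.95; H1: μ > 25.95 (one-sample t-test, right-tailed).
t = (x̄ − μ₀)/(s/√n) = (26.91 − 25.95)/(5.534/√40) = 1.10
df = n − 1 = 39
p-value = P(T ≥ 1.10) ≈ 0.1397
Since p ≈ 0.1397 > α = 0.05, fail to reject H0; the evidence is not statistically significant.

t = 1.10; fail to reject H0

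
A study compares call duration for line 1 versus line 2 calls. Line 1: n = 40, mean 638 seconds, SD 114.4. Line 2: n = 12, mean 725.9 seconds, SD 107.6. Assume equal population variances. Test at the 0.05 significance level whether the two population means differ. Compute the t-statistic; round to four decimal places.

-2.3646

Let group 1 = line 1, group 2 = line 2. H0: μ_1 = μ_2; H1: μ_1 ≠ μ_2 (two-sample pooled-variance t-test, two-sided).
s_p² = [(40−1)·114.4² + (12−1)·107.6²]/(40+12−2) = 12755.2
t = (638 − 725.9)/√[12755.2·(1/40 + 1/12)] = -2.3646
df = n₁ + n₂ − 2 = 50
Two-sided p-value ≈ 0.0220
Since p ≈ 0.0220 < α = 0.05, reject H0; the data support H1.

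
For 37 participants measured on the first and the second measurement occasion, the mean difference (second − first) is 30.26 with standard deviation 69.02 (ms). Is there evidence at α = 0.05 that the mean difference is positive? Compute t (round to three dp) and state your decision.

t = 2.667; reject H0

H0: μ_d = 0; H1: μ_d > 0 (paired t-test on the differences, right-tailed).
t = d̄/(s_d/√n) = 30.26/(69.02/√37) = 2.667
df = n − 1 = 36
p-value = P(T ≥ 2.667) ≈ 0.006
Since p ≈ 0.006 < α = 0.05, reject H0; the data support H1.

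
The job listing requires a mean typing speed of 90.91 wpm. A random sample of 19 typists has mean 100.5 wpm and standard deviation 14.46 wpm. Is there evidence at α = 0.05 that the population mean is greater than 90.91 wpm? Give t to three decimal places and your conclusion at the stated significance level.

t = 2.891; reject H0

H0: μ = 90.91; H1: μ > 90.91 (one-sample t-test, right-tailed).
t = (x̄ − μ₀)/(s/√n) = (100.5 − 90.91)/(14.46/√19) = 2.891
df = n − 1 = 18
p-value = P(T ≥ 2.891) ≈ 0.0049
Since p ≈ 0.0049 < α = 0.05, reject H0; the evidence is statistically significant.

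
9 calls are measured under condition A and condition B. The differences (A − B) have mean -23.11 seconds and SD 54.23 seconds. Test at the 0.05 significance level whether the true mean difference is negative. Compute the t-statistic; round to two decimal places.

-1.28

H0: μ_d = 0; H1: μ_d < 0 (paired t-test on the differences, left-tailed).
t = d̄/(s_d/√n) = -23.11/(54.23/√9) = -1.28
df = n − 1 = 8
p-value = P(T ≤ -1.28) ≈ 0.118
Since p ≈ 0.118 > α = 0.05, fail to reject H0; the evidence is not statistically significant.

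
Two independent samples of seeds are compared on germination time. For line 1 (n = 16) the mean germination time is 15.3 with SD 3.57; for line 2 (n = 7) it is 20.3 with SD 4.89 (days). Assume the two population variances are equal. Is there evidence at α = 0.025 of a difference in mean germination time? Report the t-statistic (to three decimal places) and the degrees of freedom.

Let group 1 = line 1, group 2 = line 2. H0: μ_1 = μ_2; H1: μ_1 ≠ μ_2 (two-sample pooled-variance t-test, two-sided).
s_p² = [(16−1)·3.57² + (7−1)·4.89²]/(16+7−2) = 15.9355
t = (15.3 − 20.3)/√[15.9355·(1/16 + 1/7)] = -2.764
df = n₁ + n₂ − 2 = 21
Two-sided p-value ≈ 0.0116
Since p ≈ 0.0116 < α = 0.025, reject H0; the evidence is statistically significant.

t = -2.764, df = 21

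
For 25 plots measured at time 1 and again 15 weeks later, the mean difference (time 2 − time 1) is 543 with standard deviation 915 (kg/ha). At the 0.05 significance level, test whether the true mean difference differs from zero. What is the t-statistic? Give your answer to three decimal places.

H0: μ_d = 0; H1: μ_d ≠ 0 (paired t-test on the differences, two-sided).
t = d̄/(s_d/√n) = 543/(915/√25) = 2.967
df = n − 1 = 24
Two-sided p-value ≈ 0.0067
Since p ≈ 0.0067 < α = 0.05, reject H0; the evidence is statistically significant.

2.967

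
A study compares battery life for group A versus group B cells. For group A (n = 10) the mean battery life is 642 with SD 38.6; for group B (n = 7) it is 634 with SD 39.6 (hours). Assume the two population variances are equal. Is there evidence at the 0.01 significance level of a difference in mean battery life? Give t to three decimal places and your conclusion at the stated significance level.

Let group 1 = group A, group 2 = group B. H0: μ_1 = μ_2; H1: μ_1 ≠ μ_2 (two-sample pooled-variance t-test, two-sided).
s_p² = [(10−1)·38.6² + (7−1)·39.6²]/(10+7−2) = 1521.24
t = (642 − 634)/√[1521.24·(1/10 + 1/7)] = 0.416
df = n₁ + n₂ − 2 = 15
Two-sided p-value ≈ 0.683
Since p ≈ 0.683 > α = 0.01, fail to reject H0; the evidence is not statistically significant.

t = 0.416; fail to reject H0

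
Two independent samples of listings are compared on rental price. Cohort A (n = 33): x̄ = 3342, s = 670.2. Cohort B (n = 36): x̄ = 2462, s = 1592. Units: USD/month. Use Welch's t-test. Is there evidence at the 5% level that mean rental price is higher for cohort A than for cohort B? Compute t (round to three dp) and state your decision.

t = 3.036; reject H0

Let group 1 = cohort A, group 2 = cohort B. H0: μ_1 = μ_2; H1: μ_1 > μ_2 (Welch's two-sample t-test, right-tailed).
t = (x̄_1 − x̄_2)/√(s_1²/n_1 + s_2²/n_2) = (3342 − 2462)/√(670.2²/33 + 1592²/36) = 3.036
Welch–Satterthwaite df ≈ 47.88
p-value = P(T ≥ 3.036) ≈ 0.0019
Since p ≈ 0.0019 < α = 0.05, reject H0; the data support H1.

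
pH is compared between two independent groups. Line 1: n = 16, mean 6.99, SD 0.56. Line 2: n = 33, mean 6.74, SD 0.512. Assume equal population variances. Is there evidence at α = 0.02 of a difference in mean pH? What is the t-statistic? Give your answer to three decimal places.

Let group 1 = line 1, group 2 = line 2. H0: μ_1 = μ_2; H1: μ_1 ≠ μ_2 (two-sample pooled-variance t-test, two-sided).
s_p² = [(16−1)·0.56² + (33−1)·0.512²]/(16+33−2) = 0.278566
t = (6.99 − 6.74)/√[0.278566·(1/16 + 1/33)] = 1.555
df = n₁ + n₂ − 2 = 47
Two-sided p-value ≈ 0.1267
Since p ≈ 0.1267 > α = 0.02, fail to reject H0; the evidence is not statistically significant.

1.555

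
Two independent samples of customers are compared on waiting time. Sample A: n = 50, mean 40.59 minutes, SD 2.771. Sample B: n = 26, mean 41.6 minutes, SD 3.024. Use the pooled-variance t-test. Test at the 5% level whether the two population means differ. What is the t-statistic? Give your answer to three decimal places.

Let group 1 = sample A, group 2 = sample B. H0: μ_1 = μ_2; H1: μ_1 ≠ μ_2 (two-sample pooled-variance t-test, two-sided).
s_p² = [(50−1)·2.771² + (26−1)·3.024²]/(50+26−2) = 8.17376
t = (40.59 − 41.6)/√[8.17376·(1/50 + 1/26)] = -1.461
df = n₁ + n₂ − 2 = 74
Two-sided p-value ≈ 0.1482
Since p ≈ 0.1482 > α = 0.05, fail to reject H0; the data do not provide sufficient evidence against H0.

-1.461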